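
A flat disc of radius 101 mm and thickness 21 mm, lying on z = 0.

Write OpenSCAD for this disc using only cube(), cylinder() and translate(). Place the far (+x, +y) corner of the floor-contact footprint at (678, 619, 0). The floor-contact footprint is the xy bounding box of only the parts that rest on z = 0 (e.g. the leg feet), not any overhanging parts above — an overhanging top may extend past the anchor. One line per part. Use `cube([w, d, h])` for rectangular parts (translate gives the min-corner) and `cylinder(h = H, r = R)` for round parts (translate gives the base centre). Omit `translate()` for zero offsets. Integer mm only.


translate([577, 518, 0]) cylinder(h = 21, r = 101);


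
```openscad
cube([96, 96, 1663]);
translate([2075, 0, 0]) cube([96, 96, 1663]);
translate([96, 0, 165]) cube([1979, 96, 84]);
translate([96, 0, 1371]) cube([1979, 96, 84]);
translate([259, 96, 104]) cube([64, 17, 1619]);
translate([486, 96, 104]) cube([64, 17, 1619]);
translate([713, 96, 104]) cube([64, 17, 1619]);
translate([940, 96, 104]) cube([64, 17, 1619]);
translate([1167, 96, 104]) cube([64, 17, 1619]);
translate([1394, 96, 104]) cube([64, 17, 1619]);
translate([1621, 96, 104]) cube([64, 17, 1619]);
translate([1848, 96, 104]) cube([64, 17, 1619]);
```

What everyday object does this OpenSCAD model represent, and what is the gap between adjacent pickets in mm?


A fence section. The picket gap is 163 mm.

Two posts, two rails, 8 pickets — a fence section. Span 1979 mm holds 8 pickets of 64 mm with 9 equal gaps: ⌊(1979 − 8·64) / 9⌋ = 163 mm.


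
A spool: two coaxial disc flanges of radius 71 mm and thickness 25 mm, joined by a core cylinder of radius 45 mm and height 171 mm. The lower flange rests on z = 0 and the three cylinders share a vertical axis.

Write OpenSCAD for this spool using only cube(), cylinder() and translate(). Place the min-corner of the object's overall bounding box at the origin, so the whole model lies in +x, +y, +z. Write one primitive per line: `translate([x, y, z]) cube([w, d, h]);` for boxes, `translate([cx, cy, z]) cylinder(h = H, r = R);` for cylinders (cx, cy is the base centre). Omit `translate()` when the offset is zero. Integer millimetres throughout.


translate([71, 71, 0]) cylinder(h = 25, r = 71);
translate([71, 71, 25]) cylinder(h = 171, r = 45);
translate([71, 71, 196]) cylinder(h = 25, r = 71);


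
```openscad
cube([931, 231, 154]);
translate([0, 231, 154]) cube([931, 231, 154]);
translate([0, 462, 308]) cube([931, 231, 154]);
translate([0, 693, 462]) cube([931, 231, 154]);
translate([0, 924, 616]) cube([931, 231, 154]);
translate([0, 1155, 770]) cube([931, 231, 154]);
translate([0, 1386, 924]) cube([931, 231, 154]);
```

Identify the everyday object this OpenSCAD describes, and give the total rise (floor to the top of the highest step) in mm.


A staircase. The total rise is 1078 mm.

7 identical blocks, each offset up and back from the previous — a staircase. Each step is 154 mm tall and there are 7 of them, so the total rise is 7 × 154 = 1078 mm.


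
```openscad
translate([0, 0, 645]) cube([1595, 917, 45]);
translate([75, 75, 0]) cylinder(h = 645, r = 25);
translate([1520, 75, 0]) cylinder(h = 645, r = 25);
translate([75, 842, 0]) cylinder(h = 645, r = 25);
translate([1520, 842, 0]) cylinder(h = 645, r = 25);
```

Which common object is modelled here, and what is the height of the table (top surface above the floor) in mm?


A table. The table height is 690 mm.

A 1595×917×45 slab sits at z = 645 on four Ø50 mm round legs — a table. The top surface is at 645 + 45 = 690 mm.


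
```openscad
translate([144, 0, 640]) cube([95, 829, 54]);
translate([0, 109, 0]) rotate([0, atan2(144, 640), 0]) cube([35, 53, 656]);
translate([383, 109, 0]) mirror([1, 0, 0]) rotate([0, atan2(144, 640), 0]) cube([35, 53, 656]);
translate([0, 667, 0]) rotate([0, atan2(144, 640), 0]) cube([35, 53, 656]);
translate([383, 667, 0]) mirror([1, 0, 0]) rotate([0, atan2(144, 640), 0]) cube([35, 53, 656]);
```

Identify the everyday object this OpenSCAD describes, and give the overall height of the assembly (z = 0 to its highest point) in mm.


A sawhorse. The overall height is 694 mm.

A beam across two mirrored pairs of raked legs — a sawhorse. The beam's underside is at z = 640 (matching the legs' vertical rise in atan2(144, 640)) and the beam is 54 mm tall, so its top is at 640 + 54 = 694 mm. The raked legs top out at the beam's underside, so that is the highest point.


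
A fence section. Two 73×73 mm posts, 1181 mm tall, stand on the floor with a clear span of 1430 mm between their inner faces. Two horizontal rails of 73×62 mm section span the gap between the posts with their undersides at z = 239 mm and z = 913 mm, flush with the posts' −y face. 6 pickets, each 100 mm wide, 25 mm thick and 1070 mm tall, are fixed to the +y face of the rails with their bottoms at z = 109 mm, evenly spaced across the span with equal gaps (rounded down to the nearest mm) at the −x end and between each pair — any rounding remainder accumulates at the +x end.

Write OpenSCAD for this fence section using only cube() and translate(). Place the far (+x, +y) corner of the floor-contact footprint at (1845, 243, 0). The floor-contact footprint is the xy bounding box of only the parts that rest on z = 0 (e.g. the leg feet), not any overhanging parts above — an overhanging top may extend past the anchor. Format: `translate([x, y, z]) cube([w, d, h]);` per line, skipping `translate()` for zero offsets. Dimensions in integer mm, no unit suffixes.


translate([269, 170, 0]) cube([73, 73, 1181]);
translate([1772, 170, 0]) cube([73, 73, 1181]);
translate([342, 170, 239]) cube([1430, 73, 62]);
translate([342, 170, 913]) cube([1430, 73, 62]);
translate([460, 243, 109]) cube([100, 25, 1070]);
translate([678, 243, 109]) cube([100, 25, 1070]);
translate([896, 243, 109]) cube([100, 25, 1070]);
translate([1114, 243, 109]) cube([100, 25, 1070]);
translate([1332, 243, 109]) cube([100, 25, 1070]);
translate([1550, 243, 109]) cube([100, 25, 1070]);


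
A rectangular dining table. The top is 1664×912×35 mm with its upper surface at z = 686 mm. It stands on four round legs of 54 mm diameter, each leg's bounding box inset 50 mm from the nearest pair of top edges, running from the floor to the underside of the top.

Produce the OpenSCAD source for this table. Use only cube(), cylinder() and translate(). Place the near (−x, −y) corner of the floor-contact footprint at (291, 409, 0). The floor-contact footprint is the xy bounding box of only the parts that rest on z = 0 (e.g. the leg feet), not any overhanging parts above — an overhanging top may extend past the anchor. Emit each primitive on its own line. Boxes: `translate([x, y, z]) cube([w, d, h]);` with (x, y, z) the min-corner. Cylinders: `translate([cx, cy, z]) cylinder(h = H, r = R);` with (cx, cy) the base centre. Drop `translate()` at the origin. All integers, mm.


// leg_h = 686 - 35 = 651
translate([241, 359, 651]) cube([1664, 912, 35]);
translate([318, 436, 0]) cylinder(h = 651, r = 27);
translate([1828, 436, 0]) cylinder(h = 651, r = 27);
translate([318, 1194, 0]) cylinder(h = 651, r = 27);
translate([1828, 1194, 0]) cylinder(h = 651, r = 27);


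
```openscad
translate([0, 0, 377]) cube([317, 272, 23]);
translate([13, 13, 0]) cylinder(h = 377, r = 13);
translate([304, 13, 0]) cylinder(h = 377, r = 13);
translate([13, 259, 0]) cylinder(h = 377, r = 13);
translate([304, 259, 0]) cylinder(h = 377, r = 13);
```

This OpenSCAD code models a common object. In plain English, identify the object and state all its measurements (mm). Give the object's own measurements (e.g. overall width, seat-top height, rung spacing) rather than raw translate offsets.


A simple wooden stool: a rectangular seat 317 mm (x) by 272 mm (y), 23 mm thick, top face at z = 400 mm, on four round legs, each 26 mm in diameter. The legs rest on z = 0, each leg's axis is inset half a diameter from the nearest pair of seat edges (so the leg's bounding box is flush with the corner).


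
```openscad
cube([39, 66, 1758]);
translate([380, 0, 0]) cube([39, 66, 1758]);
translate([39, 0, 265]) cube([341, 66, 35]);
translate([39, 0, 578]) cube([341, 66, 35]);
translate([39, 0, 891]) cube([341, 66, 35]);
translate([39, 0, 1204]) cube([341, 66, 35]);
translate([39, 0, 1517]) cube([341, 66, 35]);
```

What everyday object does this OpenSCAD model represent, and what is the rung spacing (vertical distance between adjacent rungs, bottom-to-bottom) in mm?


A ladder. The rung spacing is 313 mm.

Two tall 39×66 posts with 5 short bars between them — a ladder. Adjacent rungs sit at z = 265 and z = 578, so the spacing is 578 − 265 = 313 mm.


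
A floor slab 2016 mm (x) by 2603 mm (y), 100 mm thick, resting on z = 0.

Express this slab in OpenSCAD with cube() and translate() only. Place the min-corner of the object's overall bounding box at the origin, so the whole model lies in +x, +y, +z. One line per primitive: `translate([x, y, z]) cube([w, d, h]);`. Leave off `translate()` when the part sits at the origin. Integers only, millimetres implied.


cube([2016, 2603, 100]);


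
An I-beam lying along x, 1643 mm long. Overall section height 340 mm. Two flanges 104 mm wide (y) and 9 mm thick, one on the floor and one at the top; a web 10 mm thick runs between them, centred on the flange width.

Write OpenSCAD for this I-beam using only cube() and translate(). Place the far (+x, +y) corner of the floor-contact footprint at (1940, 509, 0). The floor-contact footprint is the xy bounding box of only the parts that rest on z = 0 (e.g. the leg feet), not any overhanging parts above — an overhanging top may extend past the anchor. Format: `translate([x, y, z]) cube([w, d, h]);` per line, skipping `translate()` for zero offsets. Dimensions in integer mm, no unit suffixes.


translate([297, 405, 0]) cube([1643, 104, 9]);
translate([297, 452, 9]) cube([1643, 10, 322]);
translate([297, 405, 331]) cube([1643, 104, 9]);


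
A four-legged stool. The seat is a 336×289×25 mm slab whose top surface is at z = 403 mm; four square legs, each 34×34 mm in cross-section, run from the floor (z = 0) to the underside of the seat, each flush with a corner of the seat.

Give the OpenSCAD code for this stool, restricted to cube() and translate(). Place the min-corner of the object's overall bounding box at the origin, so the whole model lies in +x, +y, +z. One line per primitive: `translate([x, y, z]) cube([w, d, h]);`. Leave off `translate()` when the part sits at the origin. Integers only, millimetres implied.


translate([0, 0, 378]) cube([336, 289, 25]);
cube([34, 34, 378]);
translate([302, 0, 0]) cube([34, 34, 378]);
translate([0, 255, 0]) cube([34, 34, 378]);
translate([302, 255, 0]) cube([34, 34, 378]);


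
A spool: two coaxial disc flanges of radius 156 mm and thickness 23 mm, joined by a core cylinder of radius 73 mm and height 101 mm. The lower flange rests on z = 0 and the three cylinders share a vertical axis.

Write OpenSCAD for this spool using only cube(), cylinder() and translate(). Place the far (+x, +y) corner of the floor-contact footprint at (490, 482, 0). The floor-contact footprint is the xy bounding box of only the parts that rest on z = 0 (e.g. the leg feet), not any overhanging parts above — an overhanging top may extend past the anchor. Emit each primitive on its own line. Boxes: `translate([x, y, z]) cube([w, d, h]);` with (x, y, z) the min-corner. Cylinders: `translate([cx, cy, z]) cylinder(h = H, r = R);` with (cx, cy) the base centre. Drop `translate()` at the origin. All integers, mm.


translate([334, 326, 0]) cylinder(h = 23, r = 156);
translate([334, 326, 23]) cylinder(h = 101, r = 73);
translate([334, 326, 124]) cylinder(h = 23, r = 156);


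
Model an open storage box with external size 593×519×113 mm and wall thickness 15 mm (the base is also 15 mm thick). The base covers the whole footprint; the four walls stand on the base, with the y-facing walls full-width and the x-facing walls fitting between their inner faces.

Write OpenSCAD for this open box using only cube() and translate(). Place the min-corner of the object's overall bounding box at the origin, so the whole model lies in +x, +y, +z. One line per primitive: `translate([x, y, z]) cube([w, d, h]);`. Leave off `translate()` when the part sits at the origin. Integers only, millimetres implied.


cube([593, 519, 15]);
translate([0, 0, 15]) cube([593, 15, 98]);
translate([0, 504, 15]) cube([593, 15, 98]);
translate([0, 15, 15]) cube([15, 489, 98]);
translate([578, 15, 15]) cube([15, 489, 98]);


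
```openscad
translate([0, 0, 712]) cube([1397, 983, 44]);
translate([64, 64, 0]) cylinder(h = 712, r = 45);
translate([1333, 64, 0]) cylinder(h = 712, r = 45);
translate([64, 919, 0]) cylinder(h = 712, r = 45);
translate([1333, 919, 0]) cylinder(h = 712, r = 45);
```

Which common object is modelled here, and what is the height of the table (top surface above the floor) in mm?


A table. The table height is 756 mm.

A 1397×983×44 slab sits at z = 712 on four Ø90 mm round legs — a table. The top surface is at 712 + 44 = 756 mm.


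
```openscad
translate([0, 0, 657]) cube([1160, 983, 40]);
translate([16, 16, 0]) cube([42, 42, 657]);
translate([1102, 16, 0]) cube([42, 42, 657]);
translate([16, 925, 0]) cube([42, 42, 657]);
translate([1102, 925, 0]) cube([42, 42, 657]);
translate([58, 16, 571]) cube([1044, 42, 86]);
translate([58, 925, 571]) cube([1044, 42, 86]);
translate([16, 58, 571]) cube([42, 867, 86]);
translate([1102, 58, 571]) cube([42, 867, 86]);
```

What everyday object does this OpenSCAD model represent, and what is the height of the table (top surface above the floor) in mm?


A table. The table height is 697 mm.

A 1160×983×40 slab sits at z = 657 on four 42 mm square posts — a table. The top surface is at 657 + 40 = 697 mm.


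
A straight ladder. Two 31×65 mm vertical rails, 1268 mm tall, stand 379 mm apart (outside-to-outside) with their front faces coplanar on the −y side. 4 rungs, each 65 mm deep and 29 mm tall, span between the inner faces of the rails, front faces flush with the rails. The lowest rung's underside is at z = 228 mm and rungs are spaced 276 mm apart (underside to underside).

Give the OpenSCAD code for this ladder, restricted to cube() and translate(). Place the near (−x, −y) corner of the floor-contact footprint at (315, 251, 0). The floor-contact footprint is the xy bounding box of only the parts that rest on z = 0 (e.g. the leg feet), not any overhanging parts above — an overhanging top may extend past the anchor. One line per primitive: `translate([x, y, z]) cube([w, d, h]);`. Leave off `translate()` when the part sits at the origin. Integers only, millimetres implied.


translate([315, 251, 0]) cube([31, 65, 1268]);
translate([663, 251, 0]) cube([31, 65, 1268]);
translate([346, 251, 228]) cube([317, 65, 29]);
translate([346, 251, 504]) cube([317, 65, 29]);
translate([346, 251, 780]) cube([317, 65, 29]);
translate([346, 251, 1056]) cube([317, 65, 29]);


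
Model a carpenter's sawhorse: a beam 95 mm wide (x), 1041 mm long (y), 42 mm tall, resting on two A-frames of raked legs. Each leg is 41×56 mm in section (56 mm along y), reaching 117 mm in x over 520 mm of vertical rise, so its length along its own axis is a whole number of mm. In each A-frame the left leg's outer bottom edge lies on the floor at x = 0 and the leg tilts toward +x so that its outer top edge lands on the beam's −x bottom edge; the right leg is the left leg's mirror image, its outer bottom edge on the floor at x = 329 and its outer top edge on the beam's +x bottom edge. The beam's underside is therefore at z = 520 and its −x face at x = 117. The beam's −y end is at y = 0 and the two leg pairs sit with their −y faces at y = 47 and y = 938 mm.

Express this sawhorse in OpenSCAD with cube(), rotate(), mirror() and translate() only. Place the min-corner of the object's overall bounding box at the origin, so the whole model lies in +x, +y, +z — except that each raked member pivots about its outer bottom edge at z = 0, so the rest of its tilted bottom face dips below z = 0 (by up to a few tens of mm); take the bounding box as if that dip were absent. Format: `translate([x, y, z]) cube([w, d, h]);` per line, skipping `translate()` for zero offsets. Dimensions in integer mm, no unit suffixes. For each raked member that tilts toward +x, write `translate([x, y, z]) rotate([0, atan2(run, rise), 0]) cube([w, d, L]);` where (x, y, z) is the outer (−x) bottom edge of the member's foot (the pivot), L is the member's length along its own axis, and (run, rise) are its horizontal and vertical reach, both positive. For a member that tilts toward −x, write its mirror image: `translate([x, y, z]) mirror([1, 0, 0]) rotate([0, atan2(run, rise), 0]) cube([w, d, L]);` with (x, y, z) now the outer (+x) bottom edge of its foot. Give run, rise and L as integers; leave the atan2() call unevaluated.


translate([117, 0, 520]) cube([95, 1041, 42]);
translate([0, 47, 0]) rotate([0, atan2(117, 520), 0]) cube([41, 56, 533]);
translate([329, 47, 0]) mirror([1, 0, 0]) rotate([0, atan2(117, 520), 0]) cube([41, 56, 533]);
translate([0, 938, 0]) rotate([0, atan2(117, 520), 0]) cube([41, 56, 533]);
translate([329, 938, 0]) mirror([1, 0, 0]) rotate([0, atan2(117, 520), 0]) cube([41, 56, 533]);


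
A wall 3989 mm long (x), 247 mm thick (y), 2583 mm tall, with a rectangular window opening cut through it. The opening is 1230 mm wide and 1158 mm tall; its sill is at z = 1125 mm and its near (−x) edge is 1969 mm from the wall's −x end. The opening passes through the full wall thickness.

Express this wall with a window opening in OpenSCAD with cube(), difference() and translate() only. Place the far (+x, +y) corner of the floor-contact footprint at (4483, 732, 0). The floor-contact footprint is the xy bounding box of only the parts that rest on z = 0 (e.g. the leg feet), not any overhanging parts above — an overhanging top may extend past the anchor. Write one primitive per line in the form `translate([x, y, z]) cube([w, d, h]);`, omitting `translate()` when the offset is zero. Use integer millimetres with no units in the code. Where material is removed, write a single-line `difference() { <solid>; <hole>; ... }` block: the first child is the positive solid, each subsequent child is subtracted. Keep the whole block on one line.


difference() { translate([494, 485, 0]) cube([3989, 247, 2583]); translate([2463, 485, 1125]) cube([1230, 247, 1158]); }


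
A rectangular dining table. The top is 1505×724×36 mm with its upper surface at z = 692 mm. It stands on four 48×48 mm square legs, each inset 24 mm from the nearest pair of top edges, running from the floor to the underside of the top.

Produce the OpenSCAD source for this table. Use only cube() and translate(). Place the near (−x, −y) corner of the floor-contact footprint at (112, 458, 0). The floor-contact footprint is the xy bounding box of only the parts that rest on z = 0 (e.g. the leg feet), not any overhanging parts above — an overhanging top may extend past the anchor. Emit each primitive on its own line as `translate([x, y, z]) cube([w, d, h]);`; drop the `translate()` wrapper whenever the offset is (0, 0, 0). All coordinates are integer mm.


// leg_h = 692 - 36 = 656
translate([88, 434, 656]) cube([1505, 724, 36]);
translate([112, 458, 0]) cube([48, 48, 656]);
translate([1521, 458, 0]) cube([48, 48, 656]);
translate([112, 1086, 0]) cube([48, 48, 656]);
translate([1521, 1086, 0]) cube([48, 48, 656]);


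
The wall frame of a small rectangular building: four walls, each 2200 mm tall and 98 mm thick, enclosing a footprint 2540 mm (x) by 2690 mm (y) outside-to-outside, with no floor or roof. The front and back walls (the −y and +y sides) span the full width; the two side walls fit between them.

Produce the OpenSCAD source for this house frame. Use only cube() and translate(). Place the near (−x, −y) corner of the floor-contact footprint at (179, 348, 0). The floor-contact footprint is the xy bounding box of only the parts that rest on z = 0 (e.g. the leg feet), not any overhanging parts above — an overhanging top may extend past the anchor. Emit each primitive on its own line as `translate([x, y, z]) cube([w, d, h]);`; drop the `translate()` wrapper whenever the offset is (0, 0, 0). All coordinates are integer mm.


translate([179, 348, 0]) cube([2540, 98, 2200]);
translate([179, 2940, 0]) cube([2540, 98, 2200]);
translate([179, 446, 0]) cube([98, 2494, 2200]);
translate([2621, 446, 0]) cube([98, 2494, 2200]);


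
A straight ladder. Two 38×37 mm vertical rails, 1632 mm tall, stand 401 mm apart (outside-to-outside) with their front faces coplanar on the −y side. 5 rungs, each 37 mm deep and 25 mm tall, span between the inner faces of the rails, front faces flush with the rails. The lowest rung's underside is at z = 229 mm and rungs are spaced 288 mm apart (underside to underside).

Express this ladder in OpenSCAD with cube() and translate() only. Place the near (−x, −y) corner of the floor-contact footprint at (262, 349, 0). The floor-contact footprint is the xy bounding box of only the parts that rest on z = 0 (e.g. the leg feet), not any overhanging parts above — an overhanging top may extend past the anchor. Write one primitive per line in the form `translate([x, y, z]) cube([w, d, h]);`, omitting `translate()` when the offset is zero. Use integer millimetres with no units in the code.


// rung span = 401 - 2*38 = 325
// rung[k] z = 229 + k*288
translate([262, 349, 0]) cube([38, 37, 1632]);
translate([625, 349, 0]) cube([38, 37, 1632]);
translate([300, 349, 229]) cube([325, 37, 25]);
translate([300, 349, 517]) cube([325, 37, 25]);
translate([300, 349, 805]) cube([325, 37, 25]);
translate([300, 349, 1093]) cube([325, 37, 25]);
translate([300, 349, 1381]) cube([325, 37, 25]);


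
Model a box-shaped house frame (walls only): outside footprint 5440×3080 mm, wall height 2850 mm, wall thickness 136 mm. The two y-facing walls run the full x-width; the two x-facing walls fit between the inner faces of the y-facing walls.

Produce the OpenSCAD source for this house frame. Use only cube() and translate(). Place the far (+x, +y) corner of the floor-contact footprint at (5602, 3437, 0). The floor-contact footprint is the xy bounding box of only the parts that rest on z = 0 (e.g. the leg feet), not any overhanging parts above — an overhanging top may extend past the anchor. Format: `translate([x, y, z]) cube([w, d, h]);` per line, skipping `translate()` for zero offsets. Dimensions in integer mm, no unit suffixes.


translate([162, 357, 0]) cube([5440, 136, 2850]);
translate([162, 3301, 0]) cube([5440, 136, 2850]);
translate([162, 493, 0]) cube([136, 2808, 2850]);
translate([5466, 493, 0]) cube([136, 2808, 2850]);


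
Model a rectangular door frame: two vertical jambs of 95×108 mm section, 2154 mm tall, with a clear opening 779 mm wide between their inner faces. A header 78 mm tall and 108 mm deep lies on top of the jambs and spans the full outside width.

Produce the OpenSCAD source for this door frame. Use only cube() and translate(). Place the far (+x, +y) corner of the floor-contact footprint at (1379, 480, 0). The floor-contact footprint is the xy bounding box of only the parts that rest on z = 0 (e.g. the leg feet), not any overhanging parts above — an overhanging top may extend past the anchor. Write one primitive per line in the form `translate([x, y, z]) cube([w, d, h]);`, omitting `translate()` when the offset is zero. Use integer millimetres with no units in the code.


translate([410, 372, 0]) cube([95, 108, 2154]);
translate([1284, 372, 0]) cube([95, 108, 2154]);
translate([410, 372, 2154]) cube([969, 108, 78]);


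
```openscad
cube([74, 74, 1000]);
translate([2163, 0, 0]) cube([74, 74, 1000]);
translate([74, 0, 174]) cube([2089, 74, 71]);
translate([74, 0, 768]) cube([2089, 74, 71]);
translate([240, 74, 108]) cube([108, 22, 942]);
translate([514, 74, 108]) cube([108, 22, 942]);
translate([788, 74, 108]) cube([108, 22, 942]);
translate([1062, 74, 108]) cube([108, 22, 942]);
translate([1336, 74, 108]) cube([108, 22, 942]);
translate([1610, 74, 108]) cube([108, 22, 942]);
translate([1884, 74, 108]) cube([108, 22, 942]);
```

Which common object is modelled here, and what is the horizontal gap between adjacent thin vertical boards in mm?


A fence section. The picket gap is 166 mm.

Two posts, two rails, 7 pickets — a fence section. Span 2089 mm holds 7 pickets of 108 mm with 8 equal gaps: ⌊(2089 − 7·108) / 8⌋ = 166 mm.


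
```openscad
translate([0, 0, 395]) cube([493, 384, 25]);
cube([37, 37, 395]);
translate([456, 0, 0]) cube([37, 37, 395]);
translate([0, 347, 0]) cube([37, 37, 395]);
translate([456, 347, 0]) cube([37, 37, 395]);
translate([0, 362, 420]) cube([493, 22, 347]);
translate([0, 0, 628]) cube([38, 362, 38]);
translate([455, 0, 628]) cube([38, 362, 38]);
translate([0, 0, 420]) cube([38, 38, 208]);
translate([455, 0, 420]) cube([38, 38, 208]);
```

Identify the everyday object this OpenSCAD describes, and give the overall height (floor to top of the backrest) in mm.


A chair. The overall height is 767 mm.

A slab on four corner posts with a tall panel at the back — a chair. The seat slab sits at z = 395 with thickness 25, and the 347 mm backrest starts at the seat top, so the overall height is 395 + 25 + 347 = 767 mm.


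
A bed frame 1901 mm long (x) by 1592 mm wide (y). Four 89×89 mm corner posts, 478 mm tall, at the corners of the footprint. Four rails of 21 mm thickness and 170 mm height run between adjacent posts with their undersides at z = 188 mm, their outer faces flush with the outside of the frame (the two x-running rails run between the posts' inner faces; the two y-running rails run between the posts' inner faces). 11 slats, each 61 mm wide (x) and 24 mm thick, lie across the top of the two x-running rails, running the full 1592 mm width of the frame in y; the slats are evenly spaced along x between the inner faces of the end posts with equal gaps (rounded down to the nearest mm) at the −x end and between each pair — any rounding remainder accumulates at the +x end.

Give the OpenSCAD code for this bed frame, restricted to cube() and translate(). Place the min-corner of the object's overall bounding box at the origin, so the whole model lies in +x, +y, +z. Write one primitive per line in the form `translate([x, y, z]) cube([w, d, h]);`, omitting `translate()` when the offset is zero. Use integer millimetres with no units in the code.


// slat z = rail_z + rail_h = 188 + 170 = 358
// slat gap = ⌊(1723 − 11·61) / 12⌋ = 87
cube([89, 89, 478]);
translate([0, 1503, 0]) cube([89, 89, 478]);
translate([1812, 0, 0]) cube([89, 89, 478]);
translate([1812, 1503, 0]) cube([89, 89, 478]);
translate([89, 0, 188]) cube([1723, 21, 170]);
translate([89, 1571, 188]) cube([1723, 21, 170]);
translate([0, 89, 188]) cube([21, 1414, 170]);
translate([1880, 89, 188]) cube([21, 1414, 170]);
translate([176, 0, 358]) cube([61, 1592, 24]);
translate([324, 0, 358]) cube([61, 1592, 24]);
translate([472, 0, 358]) cube([61, 1592, 24]);
translate([620, 0, 358]) cube([61, 1592, 24]);
translate([768, 0, 358]) cube([61, 1592, 24]);
translate([916, 0, 358]) cube([61, 1592, 24]);
translate([1064, 0, 358]) cube([61, 1592, 24]);
translate([1212, 0, 358]) cube([61, 1592, 24]);
translate([1360, 0, 358]) cube([61, 1592, 24]);
translate([1508, 0, 358]) cube([61, 1592, 24]);
translate([1656, 0, 358]) cube([61, 1592, 24]);


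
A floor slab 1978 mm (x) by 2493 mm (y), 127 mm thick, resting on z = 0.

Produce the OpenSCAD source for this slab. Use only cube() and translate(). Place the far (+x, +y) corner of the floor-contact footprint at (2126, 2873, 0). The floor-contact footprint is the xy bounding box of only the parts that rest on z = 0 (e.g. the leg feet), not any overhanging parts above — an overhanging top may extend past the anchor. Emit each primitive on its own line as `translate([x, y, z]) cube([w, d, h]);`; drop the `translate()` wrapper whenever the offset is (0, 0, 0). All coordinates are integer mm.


translate([148, 380, 0]) cube([1978, 2493, 127]);


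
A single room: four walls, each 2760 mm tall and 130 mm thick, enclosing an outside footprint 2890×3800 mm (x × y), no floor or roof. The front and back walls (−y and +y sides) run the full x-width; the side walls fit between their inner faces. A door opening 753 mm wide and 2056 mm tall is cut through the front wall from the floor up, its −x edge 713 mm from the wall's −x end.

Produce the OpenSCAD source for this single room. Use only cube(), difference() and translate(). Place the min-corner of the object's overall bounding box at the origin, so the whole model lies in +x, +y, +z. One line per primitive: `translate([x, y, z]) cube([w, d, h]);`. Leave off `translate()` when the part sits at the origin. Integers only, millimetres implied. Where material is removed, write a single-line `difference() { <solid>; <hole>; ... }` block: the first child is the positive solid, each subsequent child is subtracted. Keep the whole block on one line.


difference() { cube([2890, 130, 2760]); translate([713, 0, 0]) cube([753, 130, 2056]); }
translate([0, 3670, 0]) cube([2890, 130, 2760]);
translate([0, 130, 0]) cube([130, 3540, 2760]);
translate([2760, 130, 0]) cube([130, 3540, 2760]);


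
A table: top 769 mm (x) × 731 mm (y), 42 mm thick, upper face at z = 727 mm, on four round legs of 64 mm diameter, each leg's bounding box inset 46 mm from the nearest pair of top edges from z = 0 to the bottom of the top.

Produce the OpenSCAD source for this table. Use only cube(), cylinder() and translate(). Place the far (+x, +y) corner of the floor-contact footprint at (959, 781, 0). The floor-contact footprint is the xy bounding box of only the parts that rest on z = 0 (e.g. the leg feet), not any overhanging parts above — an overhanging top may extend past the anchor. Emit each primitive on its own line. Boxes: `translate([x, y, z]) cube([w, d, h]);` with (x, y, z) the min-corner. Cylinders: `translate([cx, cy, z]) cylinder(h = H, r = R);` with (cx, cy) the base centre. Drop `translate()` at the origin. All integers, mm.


translate([236, 96, 685]) cube([769, 731, 42]);
translate([314, 174, 0]) cylinder(h = 685, r = 32);
translate([927, 174, 0]) cylinder(h = 685, r = 32);
translate([314, 749, 0]) cylinder(h = 685, r = 32);
translate([927, 749, 0]) cylinder(h = 685, r = 32);


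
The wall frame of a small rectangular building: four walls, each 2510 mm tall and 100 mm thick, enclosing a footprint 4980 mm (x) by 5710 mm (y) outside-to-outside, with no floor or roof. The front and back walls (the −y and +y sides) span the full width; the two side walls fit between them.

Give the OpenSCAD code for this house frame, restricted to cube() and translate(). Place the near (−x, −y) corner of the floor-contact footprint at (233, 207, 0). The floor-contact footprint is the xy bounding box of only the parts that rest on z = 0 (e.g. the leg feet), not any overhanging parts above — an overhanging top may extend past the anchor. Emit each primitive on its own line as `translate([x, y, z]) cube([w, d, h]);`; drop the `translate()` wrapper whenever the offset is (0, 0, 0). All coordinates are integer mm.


translate([233, 207, 0]) cube([4980, 100, 2510]);
translate([233, 5817, 0]) cube([4980, 100, 2510]);
translate([233, 307, 0]) cube([100, 5510, 2510]);
translate([5113, 307, 0]) cube([100, 5510, 2510]);


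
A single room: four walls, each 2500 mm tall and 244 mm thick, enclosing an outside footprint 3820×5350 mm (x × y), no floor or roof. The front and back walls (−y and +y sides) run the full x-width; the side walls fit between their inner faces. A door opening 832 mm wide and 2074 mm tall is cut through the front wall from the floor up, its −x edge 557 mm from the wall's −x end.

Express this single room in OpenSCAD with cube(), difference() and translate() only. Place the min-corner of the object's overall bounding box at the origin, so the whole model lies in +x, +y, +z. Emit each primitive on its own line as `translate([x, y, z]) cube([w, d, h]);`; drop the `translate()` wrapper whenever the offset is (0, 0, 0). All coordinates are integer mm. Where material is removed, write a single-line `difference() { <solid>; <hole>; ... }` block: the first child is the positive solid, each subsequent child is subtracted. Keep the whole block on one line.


difference() { cube([3820, 244, 2500]); translate([557, 0, 0]) cube([832, 244, 2074]); }
translate([0, 5106, 0]) cube([3820, 244, 2500]);
translate([0, 244, 0]) cube([244, 4862, 2500]);
translate([3576, 244, 0]) cube([244, 4862, 2500]);


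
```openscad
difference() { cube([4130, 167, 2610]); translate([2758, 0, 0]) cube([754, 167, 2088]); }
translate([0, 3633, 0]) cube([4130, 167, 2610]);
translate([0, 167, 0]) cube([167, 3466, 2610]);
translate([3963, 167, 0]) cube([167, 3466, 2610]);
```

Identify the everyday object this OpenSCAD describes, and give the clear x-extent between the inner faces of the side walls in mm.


A single room. The interior width is 3796 mm.

Four walls enclosing a rectangle with a door in the front wall — a room. Outside width 4130 minus two 167 mm walls gives 3796 mm.


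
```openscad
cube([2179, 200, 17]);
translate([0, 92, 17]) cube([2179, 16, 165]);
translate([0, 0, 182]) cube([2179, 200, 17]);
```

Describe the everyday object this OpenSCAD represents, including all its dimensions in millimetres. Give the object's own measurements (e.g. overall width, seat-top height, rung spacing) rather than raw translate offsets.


An I-beam lying along x, 2179 mm long. Overall section height 199 mm. Two flanges 200 mm wide (y) and 17 mm thick, one on the floor and one at the top; a web 16 mm thick runs between them, centred on the flange width.


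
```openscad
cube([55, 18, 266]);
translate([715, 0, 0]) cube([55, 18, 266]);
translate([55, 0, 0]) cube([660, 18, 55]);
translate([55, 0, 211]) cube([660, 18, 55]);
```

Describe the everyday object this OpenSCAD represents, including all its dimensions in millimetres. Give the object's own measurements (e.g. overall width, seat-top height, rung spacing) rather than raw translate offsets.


A rectangular picture frame lying in the x–z plane (depth along y). The opening is 660 mm wide (x) by 156 mm tall (z), surrounded by a border 55 mm wide on all four sides. The frame is 18 mm deep and is made of two full-height vertical stiles with two horizontal rails fitted between them.


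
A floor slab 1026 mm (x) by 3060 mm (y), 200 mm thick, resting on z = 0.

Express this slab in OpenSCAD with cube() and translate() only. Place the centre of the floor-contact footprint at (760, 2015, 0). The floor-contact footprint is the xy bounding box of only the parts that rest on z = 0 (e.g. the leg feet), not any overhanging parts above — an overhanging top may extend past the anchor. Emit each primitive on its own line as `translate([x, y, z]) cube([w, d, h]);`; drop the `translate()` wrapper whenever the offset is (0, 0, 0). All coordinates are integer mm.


translate([247, 485, 0]) cube([1026, 3060, 200]);


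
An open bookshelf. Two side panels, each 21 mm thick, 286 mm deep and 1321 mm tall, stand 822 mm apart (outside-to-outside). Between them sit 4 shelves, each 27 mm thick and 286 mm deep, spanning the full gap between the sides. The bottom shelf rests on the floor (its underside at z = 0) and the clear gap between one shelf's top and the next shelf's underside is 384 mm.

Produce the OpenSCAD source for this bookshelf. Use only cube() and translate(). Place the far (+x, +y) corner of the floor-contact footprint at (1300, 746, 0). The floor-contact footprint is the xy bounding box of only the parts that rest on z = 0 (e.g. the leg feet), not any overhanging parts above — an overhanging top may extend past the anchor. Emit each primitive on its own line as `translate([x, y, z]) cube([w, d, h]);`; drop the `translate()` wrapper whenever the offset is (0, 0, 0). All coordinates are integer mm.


translate([478, 460, 0]) cube([21, 286, 1321]);
translate([1279, 460, 0]) cube([21, 286, 1321]);
translate([499, 460, 0]) cube([780, 286, 27]);
translate([499, 460, 411]) cube([780, 286, 27]);
translate([499, 460, 822]) cube([780, 286, 27]);
translate([499, 460, 1233]) cube([780, 286, 27]);


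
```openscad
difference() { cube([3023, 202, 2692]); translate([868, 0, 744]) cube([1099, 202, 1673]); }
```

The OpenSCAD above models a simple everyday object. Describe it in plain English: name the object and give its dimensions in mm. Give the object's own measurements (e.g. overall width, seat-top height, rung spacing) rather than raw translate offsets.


A wall 3023 mm long (x), 202 mm thick (y), 2692 mm tall, with a rectangular window opening cut through it. The opening is 1099 mm wide and 1673 mm tall; its sill is at z = 744 mm and its near (−x) edge is 868 mm from the wall's −x end. The opening passes through the full wall thickness.


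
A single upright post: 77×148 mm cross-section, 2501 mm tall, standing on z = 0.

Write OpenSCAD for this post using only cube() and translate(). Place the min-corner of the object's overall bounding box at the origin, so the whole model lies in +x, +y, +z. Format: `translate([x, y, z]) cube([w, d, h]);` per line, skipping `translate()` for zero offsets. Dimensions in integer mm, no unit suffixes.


cube([77, 148, 2501]);


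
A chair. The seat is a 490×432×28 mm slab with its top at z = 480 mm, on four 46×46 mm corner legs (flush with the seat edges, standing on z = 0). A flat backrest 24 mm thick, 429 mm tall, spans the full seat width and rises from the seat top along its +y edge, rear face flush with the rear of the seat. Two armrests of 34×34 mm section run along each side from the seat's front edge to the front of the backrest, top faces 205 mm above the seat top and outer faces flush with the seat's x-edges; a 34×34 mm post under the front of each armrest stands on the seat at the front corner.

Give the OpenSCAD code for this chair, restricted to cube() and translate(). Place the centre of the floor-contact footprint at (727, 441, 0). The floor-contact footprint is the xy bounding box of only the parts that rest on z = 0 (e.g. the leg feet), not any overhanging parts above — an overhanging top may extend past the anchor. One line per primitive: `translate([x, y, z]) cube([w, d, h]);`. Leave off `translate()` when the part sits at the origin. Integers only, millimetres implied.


// leg_h = 480 - 28 = 452
// arm post h = 205 - 34 = 171
translate([482, 225, 452]) cube([490, 432, 28]);
translate([482, 225, 0]) cube([46, 46, 452]);
translate([926, 225, 0]) cube([46, 46, 452]);
translate([482, 611, 0]) cube([46, 46, 452]);
translate([926, 611, 0]) cube([46, 46, 452]);
translate([482, 633, 480]) cube([490, 24, 429]);
translate([482, 225, 651]) cube([34, 408, 34]);
translate([938, 225, 651]) cube([34, 408, 34]);
translate([482, 225, 480]) cube([34, 34, 171]);
translate([938, 225, 480]) cube([34, 34, 171]);


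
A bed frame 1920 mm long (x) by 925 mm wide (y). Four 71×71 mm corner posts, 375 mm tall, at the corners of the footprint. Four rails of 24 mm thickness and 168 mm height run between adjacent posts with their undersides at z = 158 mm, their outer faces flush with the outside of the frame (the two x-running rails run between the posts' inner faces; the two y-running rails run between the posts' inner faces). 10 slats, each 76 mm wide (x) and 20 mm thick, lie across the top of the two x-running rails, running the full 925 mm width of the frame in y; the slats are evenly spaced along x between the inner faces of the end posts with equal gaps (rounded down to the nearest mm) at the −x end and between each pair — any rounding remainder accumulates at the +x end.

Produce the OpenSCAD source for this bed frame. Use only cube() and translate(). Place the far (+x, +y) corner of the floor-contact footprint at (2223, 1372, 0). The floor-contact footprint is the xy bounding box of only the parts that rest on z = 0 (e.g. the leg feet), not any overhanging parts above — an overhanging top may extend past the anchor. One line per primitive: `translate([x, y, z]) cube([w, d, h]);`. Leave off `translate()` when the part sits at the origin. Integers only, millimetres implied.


translate([303, 447, 0]) cube([71, 71, 375]);
translate([303, 1301, 0]) cube([71, 71, 375]);
translate([2152, 447, 0]) cube([71, 71, 375]);
translate([2152, 1301, 0]) cube([71, 71, 375]);
translate([374, 447, 158]) cube([1778, 24, 168]);
translate([374, 1348, 158]) cube([1778, 24, 168]);
translate([303, 518, 158]) cube([24, 783, 168]);
translate([2199, 518, 158]) cube([24, 783, 168]);
translate([466, 447, 326]) cube([76, 925, 20]);
translate([634, 447, 326]) cube([76, 925, 20]);
translate([802, 447, 326]) cube([76, 925, 20]);
translate([970, 447, 326]) cube([76, 925, 20]);
translate([1138, 447, 326]) cube([76, 925, 20]);
translate([1306, 447, 326]) cube([76, 925, 20]);
translate([1474, 447, 326]) cube([76, 925, 20]);
translate([1642, 447, 326]) cube([76, 925, 20]);
translate([1810, 447, 326]) cube([76, 925, 20]);
translate([1978, 447, 326]) cube([76, 925, 20]);
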